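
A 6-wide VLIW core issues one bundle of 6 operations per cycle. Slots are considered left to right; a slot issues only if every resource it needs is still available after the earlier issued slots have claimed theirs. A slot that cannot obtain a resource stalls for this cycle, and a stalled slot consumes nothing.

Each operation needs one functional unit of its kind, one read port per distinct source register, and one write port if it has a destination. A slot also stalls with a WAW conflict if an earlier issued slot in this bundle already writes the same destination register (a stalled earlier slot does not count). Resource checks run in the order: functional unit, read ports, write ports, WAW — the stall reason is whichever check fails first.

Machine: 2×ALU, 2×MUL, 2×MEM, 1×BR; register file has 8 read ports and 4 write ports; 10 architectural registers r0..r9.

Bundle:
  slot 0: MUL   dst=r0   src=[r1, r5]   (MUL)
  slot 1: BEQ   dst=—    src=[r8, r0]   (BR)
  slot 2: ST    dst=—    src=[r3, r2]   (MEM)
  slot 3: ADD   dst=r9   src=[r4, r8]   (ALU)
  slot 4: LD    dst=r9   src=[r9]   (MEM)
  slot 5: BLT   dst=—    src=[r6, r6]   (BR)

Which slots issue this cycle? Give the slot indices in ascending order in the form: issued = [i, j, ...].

slot 0 (MUL): ISSUE — free A2,Mu1,Ld2,B1 rp6 wp3
slot 1 (BR): ISSUE — free A2,Mu1,Ld2,B0 rp4 wp3
slot 2 (MEM): ISSUE — free A2,Mu1,Ld1,B0 rp2 wp3
slot 3 (ALU): ISSUE — free A1,Mu1,Ld1,B0 rp0 wp2
slot 4 (MEM): stall RD_PORT — free A1,Mu1,Ld1,B0 rp0 wp2
slot 5 (BR): stall FU — free A1,Mu1,Ld1,B0 rp0 wp2

issued = [0, 1, 2, 3]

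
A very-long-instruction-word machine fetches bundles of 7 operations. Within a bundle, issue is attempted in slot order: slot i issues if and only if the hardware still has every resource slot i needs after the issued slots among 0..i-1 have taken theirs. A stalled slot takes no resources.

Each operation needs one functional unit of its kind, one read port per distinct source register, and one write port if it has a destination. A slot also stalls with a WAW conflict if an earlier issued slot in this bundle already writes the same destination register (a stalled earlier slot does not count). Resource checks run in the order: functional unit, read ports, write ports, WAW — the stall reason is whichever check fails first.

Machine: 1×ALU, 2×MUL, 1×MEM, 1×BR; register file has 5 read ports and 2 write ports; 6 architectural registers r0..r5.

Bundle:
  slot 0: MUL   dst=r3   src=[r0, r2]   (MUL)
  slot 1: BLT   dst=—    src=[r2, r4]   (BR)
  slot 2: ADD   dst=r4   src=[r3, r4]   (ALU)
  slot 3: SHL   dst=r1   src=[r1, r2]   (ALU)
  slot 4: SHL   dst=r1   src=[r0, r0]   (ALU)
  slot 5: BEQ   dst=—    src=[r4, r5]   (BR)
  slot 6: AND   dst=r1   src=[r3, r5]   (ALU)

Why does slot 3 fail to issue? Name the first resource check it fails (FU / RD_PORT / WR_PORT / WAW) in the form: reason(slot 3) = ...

#0 MUL src=r0,r2 dispatched  <A:1 Mu:1 Ld:1 B:1 rd:3 wr:1>
#1 BR src=r2,r4 dispatched  <A:1 Mu:1 Ld:1 B:0 rd:1 wr:1>
#2 ALU src=r3,r4 held:RD_PORT  <A:1 Mu:1 Ld:1 B:0 rd:1 wr:1>
#3 ALU src=r1,r2 held:RD_PORT  <A:1 Mu:1 Ld:1 B:0 rd:1 wr:1>
#4 ALU src=r0,r0 dispatched  <A:0 Mu:1 Ld:1 B:0 rd:0 wr:0>
#5 BR src=r4,r5 held:FU  <A:0 Mu:1 Ld:1 B:0 rd:0 wr:0>
#6 ALU src=r3,r5 held:FU  <A:0 Mu:1 Ld:1 B:0 rd:0 wr:0>

reason(slot 3) = RD_PORT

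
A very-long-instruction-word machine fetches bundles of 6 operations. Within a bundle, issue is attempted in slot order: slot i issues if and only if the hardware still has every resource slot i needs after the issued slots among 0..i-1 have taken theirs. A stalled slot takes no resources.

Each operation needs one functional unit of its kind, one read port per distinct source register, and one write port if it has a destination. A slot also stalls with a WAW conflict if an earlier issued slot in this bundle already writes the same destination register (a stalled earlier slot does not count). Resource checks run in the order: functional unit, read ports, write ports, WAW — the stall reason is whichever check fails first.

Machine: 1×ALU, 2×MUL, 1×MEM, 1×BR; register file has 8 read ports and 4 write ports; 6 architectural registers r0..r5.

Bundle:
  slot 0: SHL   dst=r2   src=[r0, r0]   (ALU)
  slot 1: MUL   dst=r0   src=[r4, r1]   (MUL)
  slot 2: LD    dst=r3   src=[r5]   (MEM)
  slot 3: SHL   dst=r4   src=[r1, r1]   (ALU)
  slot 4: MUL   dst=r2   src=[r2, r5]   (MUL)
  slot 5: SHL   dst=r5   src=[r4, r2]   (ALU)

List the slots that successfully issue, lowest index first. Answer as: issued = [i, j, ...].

issued = [0, 1, 2]

slot 0 (ALU): ISSUE — free A0,Mu2,Ld1,B1 rp7 wp3
slot 1 (MUL): ISSUE — free A0,Mu1,Ld1,B1 rp5 wp2
slot 2 (MEM): ISSUE — free A0,Mu1,Ld0,B1 rp4 wp1
slot 3 (ALU): stall FU — free A0,Mu1,Ld0,B1 rp4 wp1
slot 4 (MUL): stall WAW — free A0,Mu1,Ld0,B1 rp4 wp1
slot 5 (ALU): stall FU — free A0,Mu1,Ld0,B1 rp4 wp1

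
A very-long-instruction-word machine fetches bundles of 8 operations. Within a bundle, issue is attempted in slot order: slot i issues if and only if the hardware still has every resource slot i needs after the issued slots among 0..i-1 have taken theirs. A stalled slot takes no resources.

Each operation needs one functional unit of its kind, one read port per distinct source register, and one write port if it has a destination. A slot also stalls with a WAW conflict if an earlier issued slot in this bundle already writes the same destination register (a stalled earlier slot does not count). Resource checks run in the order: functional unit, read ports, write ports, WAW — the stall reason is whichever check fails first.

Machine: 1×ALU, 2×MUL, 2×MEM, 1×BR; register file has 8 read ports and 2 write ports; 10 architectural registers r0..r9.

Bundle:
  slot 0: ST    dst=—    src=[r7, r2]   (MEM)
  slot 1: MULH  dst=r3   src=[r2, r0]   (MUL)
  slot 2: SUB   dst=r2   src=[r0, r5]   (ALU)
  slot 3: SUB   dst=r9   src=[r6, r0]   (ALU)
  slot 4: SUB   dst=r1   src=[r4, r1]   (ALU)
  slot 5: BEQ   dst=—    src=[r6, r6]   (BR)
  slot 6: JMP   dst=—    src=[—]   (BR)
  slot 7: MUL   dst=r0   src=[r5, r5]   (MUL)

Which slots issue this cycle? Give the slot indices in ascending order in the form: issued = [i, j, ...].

  0. MEM ⇒ go  {1A/2Mu/1Ld/1B | 6r 2w}
  1. MUL→r3 ⇒ go  {1A/1Mu/1Ld/1B | 4r 1w}
  2. ALU→r2 ⇒ go  {0A/1Mu/1Ld/1B | 2r 0w}
  3. ALU→r9 ⇒ no(FU)  {0A/1Mu/1Ld/1B | 2r 0w}
  4. ALU→r1 ⇒ no(FU)  {0A/1Mu/1Ld/1B | 2r 0w}
  5. BR ⇒ go  {0A/1Mu/1Ld/0B | 1r 0w}
  6. BR ⇒ no(FU)  {0A/1Mu/1Ld/0B | 1r 0w}
  7. MUL→r0 ⇒ no(WR_PORT)  {0A/1Mu/1Ld/0B | 1r 0w}

issued = [0, 1, 2, 5]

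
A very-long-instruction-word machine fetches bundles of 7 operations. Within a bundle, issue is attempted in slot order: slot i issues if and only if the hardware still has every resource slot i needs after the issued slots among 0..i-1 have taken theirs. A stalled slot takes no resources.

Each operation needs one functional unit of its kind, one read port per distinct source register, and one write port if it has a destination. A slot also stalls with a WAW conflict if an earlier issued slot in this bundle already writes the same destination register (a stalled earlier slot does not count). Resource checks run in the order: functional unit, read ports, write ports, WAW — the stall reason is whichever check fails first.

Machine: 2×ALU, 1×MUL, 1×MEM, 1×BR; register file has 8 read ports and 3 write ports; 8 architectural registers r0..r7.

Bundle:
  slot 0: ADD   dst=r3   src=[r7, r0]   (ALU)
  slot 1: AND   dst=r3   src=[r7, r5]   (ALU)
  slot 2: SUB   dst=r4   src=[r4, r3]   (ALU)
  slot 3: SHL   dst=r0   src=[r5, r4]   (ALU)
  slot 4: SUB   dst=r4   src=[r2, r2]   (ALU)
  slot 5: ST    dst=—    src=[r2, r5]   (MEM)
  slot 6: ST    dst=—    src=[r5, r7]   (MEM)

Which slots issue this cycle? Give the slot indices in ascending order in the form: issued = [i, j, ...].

  0. ALU→r3 ⇒ go  {1A/1Mu/1Ld/1B | 6r 2w}
  1. ALU→r3 ⇒ no(WAW)  {1A/1Mu/1Ld/1B | 6r 2w}
  2. ALU→r4 ⇒ go  {0A/1Mu/1Ld/1B | 4r 1w}
  3. ALU→r0 ⇒ no(FU)  {0A/1Mu/1Ld/1B | 4r 1w}
  4. ALU→r4 ⇒ no(FU)  {0A/1Mu/1Ld/1B | 4r 1w}
  5. MEM ⇒ go  {0A/1Mu/0Ld/1B | 2r 1w}
  6. MEM ⇒ no(FU)  {0A/1Mu/0Ld/1B | 2r 1w}

issued = [0, 2, 5]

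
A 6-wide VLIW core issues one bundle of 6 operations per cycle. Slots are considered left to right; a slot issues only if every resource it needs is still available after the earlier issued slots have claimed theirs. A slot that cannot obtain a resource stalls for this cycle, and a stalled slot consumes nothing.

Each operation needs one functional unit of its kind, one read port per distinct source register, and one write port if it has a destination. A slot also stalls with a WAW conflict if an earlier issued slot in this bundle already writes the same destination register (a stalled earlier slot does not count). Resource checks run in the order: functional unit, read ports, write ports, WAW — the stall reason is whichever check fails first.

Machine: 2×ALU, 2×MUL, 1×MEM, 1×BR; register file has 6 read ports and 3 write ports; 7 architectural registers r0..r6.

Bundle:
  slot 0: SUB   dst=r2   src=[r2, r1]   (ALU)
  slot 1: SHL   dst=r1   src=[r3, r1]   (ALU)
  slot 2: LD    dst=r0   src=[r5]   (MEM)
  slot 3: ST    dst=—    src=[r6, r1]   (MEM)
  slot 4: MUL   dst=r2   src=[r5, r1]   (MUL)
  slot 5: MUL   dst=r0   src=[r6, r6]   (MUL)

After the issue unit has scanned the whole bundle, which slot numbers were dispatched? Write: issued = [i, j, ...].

issued = [0, 1, 2]

  0. ALU→r2 ⇒ go  {1A/2Mu/1Ld/1B | 4r 2w}
  1. ALU→r1 ⇒ go  {0A/2Mu/1Ld/1B | 2r 1w}
  2. MEM→r0 ⇒ go  {0A/2Mu/0Ld/1B | 1r 0w}
  3. MEM ⇒ no(FU)  {0A/2Mu/0Ld/1B | 1r 0w}
  4. MUL→r2 ⇒ no(RD_PORT)  {0A/2Mu/0Ld/1B | 1r 0w}
  5. MUL→r0 ⇒ no(WR_PORT)  {0A/2Mu/0Ld/1B | 1r 0w}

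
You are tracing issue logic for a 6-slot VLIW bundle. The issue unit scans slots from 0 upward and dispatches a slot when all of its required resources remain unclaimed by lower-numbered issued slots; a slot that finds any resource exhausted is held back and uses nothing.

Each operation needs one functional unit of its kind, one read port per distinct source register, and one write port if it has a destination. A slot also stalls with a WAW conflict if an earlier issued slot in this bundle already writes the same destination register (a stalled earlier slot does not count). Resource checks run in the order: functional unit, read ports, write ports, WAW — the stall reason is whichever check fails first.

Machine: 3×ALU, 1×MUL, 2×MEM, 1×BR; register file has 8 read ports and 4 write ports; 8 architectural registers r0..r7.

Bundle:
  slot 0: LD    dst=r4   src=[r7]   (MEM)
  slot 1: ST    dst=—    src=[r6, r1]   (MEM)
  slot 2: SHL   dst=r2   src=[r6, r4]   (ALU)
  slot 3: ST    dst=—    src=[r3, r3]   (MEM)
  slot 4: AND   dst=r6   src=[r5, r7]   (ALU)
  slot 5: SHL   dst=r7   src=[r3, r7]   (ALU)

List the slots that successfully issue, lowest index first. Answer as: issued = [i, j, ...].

[0] MEM needs rd=1 wr=1: ok; after: ALU=3 MUL=1 MEM=1 BR=1, R=7, W=3
[1] MEM needs rd=2 wr=0: ok; after: ALU=3 MUL=1 MEM=0 BR=1, R=5, W=3
[2] ALU needs rd=2 wr=1: ok; after: ALU=2 MUL=1 MEM=0 BR=1, R=3, W=2
[3] MEM needs rd=1 wr=0: FU; after: ALU=2 MUL=1 MEM=0 BR=1, R=3, W=2
[4] ALU needs rd=2 wr=1: ok; after: ALU=1 MUL=1 MEM=0 BR=1, R=1, W=1
[5] ALU needs rd=2 wr=1: RD_PORT; after: ALU=1 MUL=1 MEM=0 BR=1, R=1, W=1

issued = [0, 1, 2, 4]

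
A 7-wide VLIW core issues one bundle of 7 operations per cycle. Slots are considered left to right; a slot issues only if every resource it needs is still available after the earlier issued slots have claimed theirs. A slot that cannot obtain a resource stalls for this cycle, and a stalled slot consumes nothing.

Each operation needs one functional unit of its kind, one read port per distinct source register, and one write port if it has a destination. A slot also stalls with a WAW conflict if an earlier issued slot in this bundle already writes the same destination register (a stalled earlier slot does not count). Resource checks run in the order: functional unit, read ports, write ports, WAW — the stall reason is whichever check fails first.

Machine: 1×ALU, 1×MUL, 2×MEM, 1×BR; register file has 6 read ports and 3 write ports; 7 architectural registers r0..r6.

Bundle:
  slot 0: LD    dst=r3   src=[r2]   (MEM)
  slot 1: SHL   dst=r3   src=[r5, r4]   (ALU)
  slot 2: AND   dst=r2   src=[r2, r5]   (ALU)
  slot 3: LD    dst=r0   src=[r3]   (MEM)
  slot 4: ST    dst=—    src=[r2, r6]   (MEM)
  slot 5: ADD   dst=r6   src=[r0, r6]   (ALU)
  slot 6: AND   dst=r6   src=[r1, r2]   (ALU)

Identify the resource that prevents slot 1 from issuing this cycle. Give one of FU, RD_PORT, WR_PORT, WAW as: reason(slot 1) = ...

[0] MEM needs rd=1 wr=1: ok; after: ALU=1 MUL=1 MEM=1 BR=1, R=5, W=2
[1] ALU needs rd=2 wr=1: WAW; after: ALU=1 MUL=1 MEM=1 BR=1, R=5, W=2
[2] ALU needs rd=2 wr=1: ok; after: ALU=0 MUL=1 MEM=1 BR=1, R=3, W=1
[3] MEM needs rd=1 wr=1: ok; after: ALU=0 MUL=1 MEM=0 BR=1, R=2, W=0
[4] MEM needs rd=2 wr=0: FU; after: ALU=0 MUL=1 MEM=0 BR=1, R=2, W=0
[5] ALU needs rd=2 wr=1: FU; after: ALU=0 MUL=1 MEM=0 BR=1, R=2, W=0
[6] ALU needs rd=2 wr=1: FU; after: ALU=0 MUL=1 MEM=0 BR=1, R=2, W=0

reason(slot 1) = WAW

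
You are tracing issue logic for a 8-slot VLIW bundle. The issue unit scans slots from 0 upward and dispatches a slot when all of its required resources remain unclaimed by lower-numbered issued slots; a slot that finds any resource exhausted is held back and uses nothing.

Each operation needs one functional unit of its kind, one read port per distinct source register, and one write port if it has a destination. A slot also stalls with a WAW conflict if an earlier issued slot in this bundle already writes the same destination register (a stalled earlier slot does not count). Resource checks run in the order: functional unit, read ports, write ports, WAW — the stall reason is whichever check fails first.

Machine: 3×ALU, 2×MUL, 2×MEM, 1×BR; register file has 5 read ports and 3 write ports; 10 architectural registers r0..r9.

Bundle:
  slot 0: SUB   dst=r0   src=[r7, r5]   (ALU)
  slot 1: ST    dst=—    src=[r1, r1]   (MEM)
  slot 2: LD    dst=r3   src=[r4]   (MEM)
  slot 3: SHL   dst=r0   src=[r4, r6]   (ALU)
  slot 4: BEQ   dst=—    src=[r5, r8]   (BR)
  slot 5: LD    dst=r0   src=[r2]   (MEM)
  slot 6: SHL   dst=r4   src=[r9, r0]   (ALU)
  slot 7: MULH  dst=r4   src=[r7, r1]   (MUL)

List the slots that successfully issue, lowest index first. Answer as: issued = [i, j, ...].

(0) want 1×ALU +2rd +1wr — yes → AL2|MU2|ME2|BR1|rd3|wr2
(1) want 1×MEM +1rd +0wr — yes → AL2|MU2|ME1|BR1|rd2|wr2
(2) want 1×MEM +1rd +1wr — yes → AL2|MU2|ME0|BR1|rd1|wr1
(3) want 1×ALU +2rd +1wr — RD_PORT → AL2|MU2|ME0|BR1|rd1|wr1
(4) want 1×BR +2rd +0wr — RD_PORT → AL2|MU2|ME0|BR1|rd1|wr1
(5) want 1×MEM +1rd +1wr — FU → AL2|MU2|ME0|BR1|rd1|wr1
(6) want 1×ALU +2rd +1wr — RD_PORT → AL2|MU2|ME0|BR1|rd1|wr1
(7) want 1×MUL +2rd +1wr — RD_PORT → AL2|MU2|ME0|BR1|rd1|wr1

issued = [0, 1, 2]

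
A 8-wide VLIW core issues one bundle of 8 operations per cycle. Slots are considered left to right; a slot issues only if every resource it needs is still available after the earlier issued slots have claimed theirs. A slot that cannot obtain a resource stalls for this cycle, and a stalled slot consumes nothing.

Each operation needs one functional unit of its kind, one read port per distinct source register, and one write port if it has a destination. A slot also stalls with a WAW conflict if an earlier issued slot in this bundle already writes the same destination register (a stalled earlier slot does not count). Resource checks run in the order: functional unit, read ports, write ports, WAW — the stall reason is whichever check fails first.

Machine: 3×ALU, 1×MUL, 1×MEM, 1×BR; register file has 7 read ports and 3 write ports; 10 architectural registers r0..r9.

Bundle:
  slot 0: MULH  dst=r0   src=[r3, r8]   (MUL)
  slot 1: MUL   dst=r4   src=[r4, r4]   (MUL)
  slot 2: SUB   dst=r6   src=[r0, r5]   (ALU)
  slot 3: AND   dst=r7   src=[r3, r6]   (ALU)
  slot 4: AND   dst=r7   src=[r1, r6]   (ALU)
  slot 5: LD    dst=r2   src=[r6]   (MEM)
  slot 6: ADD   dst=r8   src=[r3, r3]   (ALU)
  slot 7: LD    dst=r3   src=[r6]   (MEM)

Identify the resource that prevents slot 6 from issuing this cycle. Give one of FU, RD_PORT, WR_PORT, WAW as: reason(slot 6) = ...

reason(slot 6) = WR_PORT

#0 MUL src=r3,r8 dispatched  <A:3 Mu:0 Ld:1 B:1 rd:5 wr:2>
#1 MUL src=r4,r4 held:FU  <A:3 Mu:0 Ld:1 B:1 rd:5 wr:2>
#2 ALU src=r0,r5 dispatched  <A:2 Mu:0 Ld:1 B:1 rd:3 wr:1>
#3 ALU src=r3,r6 dispatched  <A:1 Mu:0 Ld:1 B:1 rd:1 wr:0>
#4 ALU src=r1,r6 held:RD_PORT  <A:1 Mu:0 Ld:1 B:1 rd:1 wr:0>
#5 MEM src=r6 held:WR_PORT  <A:1 Mu:0 Ld:1 B:1 rd:1 wr:0>
#6 ALU src=r3,r3 held:WR_PORT  <A:1 Mu:0 Ld:1 B:1 rd:1 wr:0>
#7 MEM src=r6 held:WR_PORT  <A:1 Mu:0 Ld:1 B:1 rd:1 wr:0>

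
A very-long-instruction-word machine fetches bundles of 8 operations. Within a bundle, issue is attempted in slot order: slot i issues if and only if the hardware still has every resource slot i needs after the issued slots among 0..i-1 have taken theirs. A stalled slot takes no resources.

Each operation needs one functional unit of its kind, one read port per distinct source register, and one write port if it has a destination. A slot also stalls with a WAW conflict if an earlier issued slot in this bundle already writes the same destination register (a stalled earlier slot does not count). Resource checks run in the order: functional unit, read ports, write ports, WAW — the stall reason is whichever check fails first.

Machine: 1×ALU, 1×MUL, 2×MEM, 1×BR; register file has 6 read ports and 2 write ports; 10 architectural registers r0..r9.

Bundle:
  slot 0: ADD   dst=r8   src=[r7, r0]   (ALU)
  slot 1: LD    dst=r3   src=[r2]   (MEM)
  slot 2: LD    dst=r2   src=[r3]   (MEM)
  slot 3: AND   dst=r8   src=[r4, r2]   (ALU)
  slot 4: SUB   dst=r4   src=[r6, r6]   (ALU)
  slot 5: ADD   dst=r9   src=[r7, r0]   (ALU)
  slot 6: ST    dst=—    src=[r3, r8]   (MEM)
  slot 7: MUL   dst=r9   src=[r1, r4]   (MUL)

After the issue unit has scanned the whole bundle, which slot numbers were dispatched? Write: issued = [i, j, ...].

slot 0 (ALU): ISSUE — free A0,Mu1,Ld2,B1 rp4 wp1
slot 1 (MEM): ISSUE — free A0,Mu1,Ld1,B1 rp3 wp0
slot 2 (MEM): stall WR_PORT — free A0,Mu1,Ld1,B1 rp3 wp0
slot 3 (ALU): stall FU — free A0,Mu1,Ld1,B1 rp3 wp0
slot 4 (ALU): stall FU — free A0,Mu1,Ld1,B1 rp3 wp0
slot 5 (ALU): stall FU — free A0,Mu1,Ld1,B1 rp3 wp0
slot 6 (MEM): ISSUE — free A0,Mu1,Ld0,B1 rp1 wp0
slot 7 (MUL): stall RD_PORT — free A0,Mu1,Ld0,B1 rp1 wp0

issued = [0, 1, 6]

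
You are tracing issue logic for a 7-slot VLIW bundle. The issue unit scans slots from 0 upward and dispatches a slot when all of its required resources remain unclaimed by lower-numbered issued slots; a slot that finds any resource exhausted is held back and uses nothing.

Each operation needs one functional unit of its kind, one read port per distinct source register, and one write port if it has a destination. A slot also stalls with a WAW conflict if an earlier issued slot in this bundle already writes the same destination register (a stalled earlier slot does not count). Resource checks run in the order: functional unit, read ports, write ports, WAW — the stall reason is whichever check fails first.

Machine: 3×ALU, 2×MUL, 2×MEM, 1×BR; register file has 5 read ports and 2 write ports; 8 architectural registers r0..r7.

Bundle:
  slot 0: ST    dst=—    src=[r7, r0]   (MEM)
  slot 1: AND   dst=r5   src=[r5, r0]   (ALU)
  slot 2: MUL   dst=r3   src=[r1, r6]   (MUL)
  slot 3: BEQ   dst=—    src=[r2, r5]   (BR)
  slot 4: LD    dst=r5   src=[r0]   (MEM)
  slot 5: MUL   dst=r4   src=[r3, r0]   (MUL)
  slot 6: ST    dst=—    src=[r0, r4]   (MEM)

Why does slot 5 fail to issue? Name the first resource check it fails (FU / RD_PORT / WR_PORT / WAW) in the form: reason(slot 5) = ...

[0] MEM needs rd=2 wr=0: ok; after: ALU=3 MUL=2 MEM=1 BR=1, R=3, W=2
[1] ALU needs rd=2 wr=1: ok; after: ALU=2 MUL=2 MEM=1 BR=1, R=1, W=1
[2] MUL needs rd=2 wr=1: RD_PORT; after: ALU=2 MUL=2 MEM=1 BR=1, R=1, W=1
[3] BR needs rd=2 wr=0: RD_PORT; after: ALU=2 MUL=2 MEM=1 BR=1, R=1, W=1
[4] MEM needs rd=1 wr=1: WAW; after: ALU=2 MUL=2 MEM=1 BR=1, R=1, W=1
[5] MUL needs rd=2 wr=1: RD_PORT; after: ALU=2 MUL=2 MEM=1 BR=1, R=1, W=1
[6] MEM needs rd=2 wr=0: RD_PORT; after: ALU=2 MUL=2 MEM=1 BR=1, R=1, W=1

reason(slot 5) = RD_PORT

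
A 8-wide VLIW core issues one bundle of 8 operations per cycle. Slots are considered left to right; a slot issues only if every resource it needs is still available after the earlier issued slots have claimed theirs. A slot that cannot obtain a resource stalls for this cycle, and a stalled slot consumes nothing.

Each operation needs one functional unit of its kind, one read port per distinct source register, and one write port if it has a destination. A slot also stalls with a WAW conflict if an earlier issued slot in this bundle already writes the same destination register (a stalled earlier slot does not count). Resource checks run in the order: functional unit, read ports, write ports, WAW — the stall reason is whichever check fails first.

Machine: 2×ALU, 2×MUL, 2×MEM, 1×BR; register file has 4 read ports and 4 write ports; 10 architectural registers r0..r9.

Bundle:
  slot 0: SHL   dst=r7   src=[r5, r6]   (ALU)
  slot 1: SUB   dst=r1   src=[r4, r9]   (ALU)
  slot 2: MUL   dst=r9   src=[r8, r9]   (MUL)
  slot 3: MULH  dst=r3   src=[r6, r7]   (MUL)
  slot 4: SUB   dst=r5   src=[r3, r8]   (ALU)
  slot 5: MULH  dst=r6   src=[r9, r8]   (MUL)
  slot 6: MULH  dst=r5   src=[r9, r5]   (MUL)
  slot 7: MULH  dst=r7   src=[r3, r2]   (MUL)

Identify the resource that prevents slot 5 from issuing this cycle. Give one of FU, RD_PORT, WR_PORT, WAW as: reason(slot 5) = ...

#0 ALU src=r5,r6 dispatched  <A:1 Mu:2 Ld:2 B:1 rd:2 wr:3>
#1 ALU src=r4,r9 dispatched  <A:0 Mu:2 Ld:2 B:1 rd:0 wr:2>
#2 MUL src=r8,r9 held:RD_PORT  <A:0 Mu:2 Ld:2 B:1 rd:0 wr:2>
#3 MUL src=r6,r7 held:RD_PORT  <A:0 Mu:2 Ld:2 B:1 rd:0 wr:2>
#4 ALU src=r3,r8 held:FU  <A:0 Mu:2 Ld:2 B:1 rd:0 wr:2>
#5 MUL src=r9,r8 held:RD_PORT  <A:0 Mu:2 Ld:2 B:1 rd:0 wr:2>
#6 MUL src=r9,r5 held:RD_PORT  <A:0 Mu:2 Ld:2 B:1 rd:0 wr:2>
#7 MUL src=r3,r2 held:RD_PORT  <A:0 Mu:2 Ld:2 B:1 rd:0 wr:2>

reason(slot 5) = RD_PORT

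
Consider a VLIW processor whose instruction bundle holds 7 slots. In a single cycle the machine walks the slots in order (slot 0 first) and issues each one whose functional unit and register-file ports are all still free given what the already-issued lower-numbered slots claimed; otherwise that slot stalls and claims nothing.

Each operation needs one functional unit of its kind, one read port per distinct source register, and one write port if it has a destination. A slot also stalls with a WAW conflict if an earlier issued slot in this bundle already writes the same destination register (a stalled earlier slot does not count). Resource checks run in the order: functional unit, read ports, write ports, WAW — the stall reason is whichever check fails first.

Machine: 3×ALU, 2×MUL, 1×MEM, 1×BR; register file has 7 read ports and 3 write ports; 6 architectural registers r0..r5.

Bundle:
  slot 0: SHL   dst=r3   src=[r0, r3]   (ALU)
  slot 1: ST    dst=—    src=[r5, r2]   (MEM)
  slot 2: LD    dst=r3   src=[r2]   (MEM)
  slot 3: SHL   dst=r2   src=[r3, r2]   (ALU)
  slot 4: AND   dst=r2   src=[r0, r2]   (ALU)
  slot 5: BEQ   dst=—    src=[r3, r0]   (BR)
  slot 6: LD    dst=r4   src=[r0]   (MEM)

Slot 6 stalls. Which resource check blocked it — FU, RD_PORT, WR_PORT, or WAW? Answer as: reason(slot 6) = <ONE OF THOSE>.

[0] ALU needs rd=2 wr=1: ok; after: ALU=2 MUL=2 MEM=1 BR=1, R=5, W=2
[1] MEM needs rd=2 wr=0: ok; after: ALU=2 MUL=2 MEM=0 BR=1, R=3, W=2
[2] MEM needs rd=1 wr=1: FU; after: ALU=2 MUL=2 MEM=0 BR=1, R=3, W=2
[3] ALU needs rd=2 wr=1: ok; after: ALU=1 MUL=2 MEM=0 BR=1, R=1, W=1
[4] ALU needs rd=2 wr=1: RD_PORT; after: ALU=1 MUL=2 MEM=0 BR=1, R=1, W=1
[5] BR needs rd=2 wr=0: RD_PORT; after: ALU=1 MUL=2 MEM=0 BR=1, R=1, W=1
[6] MEM needs rd=1 wr=1: FU; after: ALU=1 MUL=2 MEM=0 BR=1, R=1, W=1

reason(slot 6) = FU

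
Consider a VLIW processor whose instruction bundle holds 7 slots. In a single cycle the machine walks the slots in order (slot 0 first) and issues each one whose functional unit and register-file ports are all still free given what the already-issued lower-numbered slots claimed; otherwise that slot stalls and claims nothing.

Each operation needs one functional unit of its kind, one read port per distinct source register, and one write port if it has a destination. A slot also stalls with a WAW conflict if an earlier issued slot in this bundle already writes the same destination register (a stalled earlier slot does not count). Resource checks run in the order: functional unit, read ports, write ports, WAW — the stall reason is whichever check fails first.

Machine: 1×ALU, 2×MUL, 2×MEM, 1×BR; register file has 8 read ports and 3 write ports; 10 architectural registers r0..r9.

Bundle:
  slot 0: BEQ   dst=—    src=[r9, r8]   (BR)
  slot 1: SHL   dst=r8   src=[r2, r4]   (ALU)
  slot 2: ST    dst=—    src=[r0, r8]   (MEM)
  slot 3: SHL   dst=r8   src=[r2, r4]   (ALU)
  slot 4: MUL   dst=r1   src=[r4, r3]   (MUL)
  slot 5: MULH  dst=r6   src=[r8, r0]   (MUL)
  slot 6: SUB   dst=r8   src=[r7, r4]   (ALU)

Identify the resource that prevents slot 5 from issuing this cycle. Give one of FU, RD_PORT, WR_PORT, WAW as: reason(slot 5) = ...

reason(slot 5) = RD_PORT

(0) want 1×BR +2rd +0wr — yes → AL1|MU2|ME2|BR0|rd6|wr3
(1) want 1×ALU +2rd +1wr — yes → AL0|MU2|ME2|BR0|rd4|wr2
(2) want 1×MEM +2rd +0wr — yes → AL0|MU2|ME1|BR0|rd2|wr2
(3) want 1×ALU +2rd +1wr — FU → AL0|MU2|ME1|BR0|rd2|wr2
(4) want 1×MUL +2rd +1wr — yes → AL0|MU1|ME1|BR0|rd0|wr1
(5) want 1×MUL +2rd +1wr — RD_PORT → AL0|MU1|ME1|BR0|rd0|wr1
(6) want 1×ALU +2rd +1wr — FU → AL0|MU1|ME1|BR0|rd0|wr1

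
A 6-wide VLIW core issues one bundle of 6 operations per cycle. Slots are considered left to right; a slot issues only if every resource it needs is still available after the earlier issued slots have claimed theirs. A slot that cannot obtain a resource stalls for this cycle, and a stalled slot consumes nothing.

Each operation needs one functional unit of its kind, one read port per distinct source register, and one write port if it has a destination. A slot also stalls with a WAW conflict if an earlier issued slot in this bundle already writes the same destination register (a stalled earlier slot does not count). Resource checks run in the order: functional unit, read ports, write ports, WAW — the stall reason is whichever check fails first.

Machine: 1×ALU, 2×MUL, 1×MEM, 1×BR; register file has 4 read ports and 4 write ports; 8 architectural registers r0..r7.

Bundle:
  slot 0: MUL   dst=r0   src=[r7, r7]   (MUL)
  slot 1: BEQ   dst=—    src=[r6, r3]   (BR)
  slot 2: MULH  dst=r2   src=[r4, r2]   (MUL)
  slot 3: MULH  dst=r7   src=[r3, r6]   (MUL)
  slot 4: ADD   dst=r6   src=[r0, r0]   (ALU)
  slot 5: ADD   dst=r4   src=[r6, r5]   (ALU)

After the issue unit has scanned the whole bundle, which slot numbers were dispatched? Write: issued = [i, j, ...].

slot 0 (MUL): ISSUE — free A1,Mu1,Ld1,B1 rp3 wp3
slot 1 (BR): ISSUE — free A1,Mu1,Ld1,B0 rp1 wp3
slot 2 (MUL): stall RD_PORT — free A1,Mu1,Ld1,B0 rp1 wp3
slot 3 (MUL): stall RD_PORT — free A1,Mu1,Ld1,B0 rp1 wp3
slot 4 (ALU): ISSUE — free A0,Mu1,Ld1,B0 rp0 wp2
slot 5 (ALU): stall FU — free A0,Mu1,Ld1,B0 rp0 wp2

issued = [0, 1, 4]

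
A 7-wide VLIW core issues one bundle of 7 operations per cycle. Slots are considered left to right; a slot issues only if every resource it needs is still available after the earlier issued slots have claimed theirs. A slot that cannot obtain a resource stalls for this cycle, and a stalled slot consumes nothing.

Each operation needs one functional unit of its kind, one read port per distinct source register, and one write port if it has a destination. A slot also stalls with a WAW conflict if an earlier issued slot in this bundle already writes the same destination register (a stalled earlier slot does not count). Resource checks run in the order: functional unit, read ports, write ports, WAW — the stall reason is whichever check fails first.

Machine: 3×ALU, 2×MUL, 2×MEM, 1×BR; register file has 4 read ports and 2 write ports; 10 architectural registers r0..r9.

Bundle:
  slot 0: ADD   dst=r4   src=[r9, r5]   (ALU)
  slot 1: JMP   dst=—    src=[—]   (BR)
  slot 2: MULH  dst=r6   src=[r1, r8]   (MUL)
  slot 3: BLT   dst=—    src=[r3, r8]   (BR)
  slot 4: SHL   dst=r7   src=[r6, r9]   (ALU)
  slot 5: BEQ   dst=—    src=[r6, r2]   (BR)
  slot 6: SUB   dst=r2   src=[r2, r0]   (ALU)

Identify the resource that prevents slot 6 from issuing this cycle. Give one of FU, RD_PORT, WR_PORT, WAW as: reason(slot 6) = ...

#0 ALU src=r9,r5 dispatched  <A:2 Mu:2 Ld:2 B:1 rd:2 wr:1>
#1 BR src=- dispatched  <A:2 Mu:2 Ld:2 B:0 rd:2 wr:1>
#2 MUL src=r1,r8 dispatched  <A:2 Mu:1 Ld:2 B:0 rd:0 wr:0>
#3 BR src=r3,r8 held:FU  <A:2 Mu:1 Ld:2 B:0 rd:0 wr:0>
#4 ALU src=r6,r9 held:RD_PORT  <A:2 Mu:1 Ld:2 B:0 rd:0 wr:0>
#5 BR src=r6,r2 held:FU  <A:2 Mu:1 Ld:2 B:0 rd:0 wr:0>
#6 ALU src=r2,r0 held:RD_PORT  <A:2 Mu:1 Ld:2 B:0 rd:0 wr:0>

reason(slot 6) = RD_PORT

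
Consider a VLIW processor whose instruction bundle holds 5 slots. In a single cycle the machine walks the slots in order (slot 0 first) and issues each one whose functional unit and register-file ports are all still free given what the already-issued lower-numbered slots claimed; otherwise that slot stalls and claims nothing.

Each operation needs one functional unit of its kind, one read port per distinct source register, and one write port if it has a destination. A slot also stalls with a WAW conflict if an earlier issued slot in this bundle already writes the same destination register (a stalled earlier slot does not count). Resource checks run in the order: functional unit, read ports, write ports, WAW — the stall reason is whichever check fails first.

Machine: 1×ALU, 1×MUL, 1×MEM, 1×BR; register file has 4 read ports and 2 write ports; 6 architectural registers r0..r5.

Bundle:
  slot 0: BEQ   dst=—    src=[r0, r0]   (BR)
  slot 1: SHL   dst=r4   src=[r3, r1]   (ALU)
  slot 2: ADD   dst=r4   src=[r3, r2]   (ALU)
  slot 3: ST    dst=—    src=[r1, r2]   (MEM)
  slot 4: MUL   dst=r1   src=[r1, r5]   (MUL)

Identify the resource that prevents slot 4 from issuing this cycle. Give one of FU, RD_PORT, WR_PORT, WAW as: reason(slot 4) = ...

reason(slot 4) = RD_PORT

#0 BR src=r0,r0 dispatched  <A:1 Mu:1 Ld:1 B:0 rd:3 wr:2>
#1 ALU src=r3,r1 dispatched  <A:0 Mu:1 Ld:1 B:0 rd:1 wr:1>
#2 ALU src=r3,r2 held:FU  <A:0 Mu:1 Ld:1 B:0 rd:1 wr:1>
#3 MEM src=r1,r2 held:RD_PORT  <A:0 Mu:1 Ld:1 B:0 rd:1 wr:1>
#4 MUL src=r1,r5 held:RD_PORT  <A:0 Mu:1 Ld:1 B:0 rd:1 wr:1>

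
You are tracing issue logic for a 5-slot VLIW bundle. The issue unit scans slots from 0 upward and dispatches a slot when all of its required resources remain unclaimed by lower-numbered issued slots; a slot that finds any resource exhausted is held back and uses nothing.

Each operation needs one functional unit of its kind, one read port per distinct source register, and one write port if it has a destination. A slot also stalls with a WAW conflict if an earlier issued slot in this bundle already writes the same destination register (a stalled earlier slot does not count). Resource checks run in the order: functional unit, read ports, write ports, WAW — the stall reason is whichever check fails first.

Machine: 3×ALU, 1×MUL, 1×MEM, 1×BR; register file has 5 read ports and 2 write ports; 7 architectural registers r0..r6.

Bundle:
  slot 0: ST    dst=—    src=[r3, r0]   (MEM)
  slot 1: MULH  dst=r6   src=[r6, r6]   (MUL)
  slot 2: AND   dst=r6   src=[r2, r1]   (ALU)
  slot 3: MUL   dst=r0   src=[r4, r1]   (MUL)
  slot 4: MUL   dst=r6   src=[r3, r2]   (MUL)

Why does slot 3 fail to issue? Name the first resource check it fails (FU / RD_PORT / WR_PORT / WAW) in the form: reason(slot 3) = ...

[0] MEM needs rd=2 wr=0: ok; after: ALU=3 MUL=1 MEM=0 BR=1, R=3, W=2
[1] MUL needs rd=1 wr=1: ok; after: ALU=3 MUL=0 MEM=0 BR=1, R=2, W=1
[2] ALU needs rd=2 wr=1: WAW; after: ALU=3 MUL=0 MEM=0 BR=1, R=2, W=1
[3] MUL needs rd=2 wr=1: FU; after: ALU=3 MUL=0 MEM=0 BR=1, R=2, W=1
[4] MUL needs rd=2 wr=1: FU; after: ALU=3 MUL=0 MEM=0 BR=1, R=2, W=1

reason(slot 3) = FU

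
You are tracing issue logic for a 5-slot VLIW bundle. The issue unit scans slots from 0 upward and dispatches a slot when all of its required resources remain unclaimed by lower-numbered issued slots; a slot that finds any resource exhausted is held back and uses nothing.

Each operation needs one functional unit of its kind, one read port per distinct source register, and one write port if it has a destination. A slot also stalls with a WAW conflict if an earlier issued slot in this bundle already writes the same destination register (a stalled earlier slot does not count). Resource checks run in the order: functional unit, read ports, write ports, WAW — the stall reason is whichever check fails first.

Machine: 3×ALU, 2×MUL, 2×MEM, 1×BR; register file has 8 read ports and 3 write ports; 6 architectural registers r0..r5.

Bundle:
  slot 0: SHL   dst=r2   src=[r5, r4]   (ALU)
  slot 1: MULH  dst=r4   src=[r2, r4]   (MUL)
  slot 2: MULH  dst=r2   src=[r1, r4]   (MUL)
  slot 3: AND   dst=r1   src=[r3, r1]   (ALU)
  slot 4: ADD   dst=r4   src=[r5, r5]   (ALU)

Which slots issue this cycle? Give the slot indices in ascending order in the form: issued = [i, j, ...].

issued = [0, 1, 3]

  0. ALU→r2 ⇒ go  {2A/2Mu/2Ld/1B | 6r 2w}
  1. MUL→r4 ⇒ go  {2A/1Mu/2Ld/1B | 4r 1w}
  2. MUL→r2 ⇒ no(WAW)  {2A/1Mu/2Ld/1B | 4r 1w}
  3. ALU→r1 ⇒ go  {1A/1Mu/2Ld/1B | 2r 0w}
  4. ALU→r4 ⇒ no(WR_PORT)  {1A/1Mu/2Ld/1B | 2r 0w}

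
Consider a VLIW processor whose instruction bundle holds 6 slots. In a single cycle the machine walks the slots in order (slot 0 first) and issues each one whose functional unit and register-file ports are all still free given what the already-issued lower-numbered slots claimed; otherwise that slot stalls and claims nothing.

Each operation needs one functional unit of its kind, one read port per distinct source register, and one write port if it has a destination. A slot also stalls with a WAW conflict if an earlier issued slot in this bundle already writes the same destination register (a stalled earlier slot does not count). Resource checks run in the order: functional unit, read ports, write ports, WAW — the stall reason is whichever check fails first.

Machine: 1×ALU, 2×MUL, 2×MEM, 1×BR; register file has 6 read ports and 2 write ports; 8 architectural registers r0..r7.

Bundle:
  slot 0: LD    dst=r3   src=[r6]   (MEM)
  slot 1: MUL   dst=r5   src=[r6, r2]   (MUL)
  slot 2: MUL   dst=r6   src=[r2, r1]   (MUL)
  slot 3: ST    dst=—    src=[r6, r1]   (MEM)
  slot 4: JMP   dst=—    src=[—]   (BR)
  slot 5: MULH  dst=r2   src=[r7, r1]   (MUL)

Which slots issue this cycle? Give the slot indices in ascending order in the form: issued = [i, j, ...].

issued = [0, 1, 3, 4]

#0 MEM src=r6 dispatched  <A:1 Mu:2 Ld:1 B:1 rd:5 wr:1>
#1 MUL src=r6,r2 dispatched  <A:1 Mu:1 Ld:1 B:1 rd:3 wr:0>
#2 MUL src=r2,r1 held:WR_PORT  <A:1 Mu:1 Ld:1 B:1 rd:3 wr:0>
#3 MEM src=r6,r1 dispatched  <A:1 Mu:1 Ld:0 B:1 rd:1 wr:0>
#4 BR src=- dispatched  <A:1 Mu:1 Ld:0 B:0 rd:1 wr:0>
#5 MUL src=r7,r1 held:RD_PORT  <A:1 Mu:1 Ld:0 B:0 rd:1 wr:0>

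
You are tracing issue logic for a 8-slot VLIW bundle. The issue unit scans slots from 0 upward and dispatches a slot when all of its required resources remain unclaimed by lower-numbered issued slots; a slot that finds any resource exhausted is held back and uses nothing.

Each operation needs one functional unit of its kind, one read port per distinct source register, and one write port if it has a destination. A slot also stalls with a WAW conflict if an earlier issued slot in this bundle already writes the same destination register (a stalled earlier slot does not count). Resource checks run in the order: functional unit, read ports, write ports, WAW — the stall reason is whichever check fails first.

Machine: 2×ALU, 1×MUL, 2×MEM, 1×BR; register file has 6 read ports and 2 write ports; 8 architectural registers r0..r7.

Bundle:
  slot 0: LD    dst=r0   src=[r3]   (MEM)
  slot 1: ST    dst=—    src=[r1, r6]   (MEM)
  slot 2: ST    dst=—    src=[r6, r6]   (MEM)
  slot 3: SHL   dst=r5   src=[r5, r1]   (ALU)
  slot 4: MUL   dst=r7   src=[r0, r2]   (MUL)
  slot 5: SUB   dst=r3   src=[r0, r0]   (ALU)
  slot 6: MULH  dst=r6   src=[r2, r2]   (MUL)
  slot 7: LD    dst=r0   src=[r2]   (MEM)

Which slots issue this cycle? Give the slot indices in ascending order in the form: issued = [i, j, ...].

#0 MEM src=r3 dispatched  <A:2 Mu:1 Ld:1 B:1 rd:5 wr:1>
#1 MEM src=r1,r6 dispatched  <A:2 Mu:1 Ld:0 B:1 rd:3 wr:1>
#2 MEM src=r6,r6 held:FU  <A:2 Mu:1 Ld:0 B:1 rd:3 wr:1>
#3 ALU src=r5,r1 dispatched  <A:1 Mu:1 Ld:0 B:1 rd:1 wr:0>
#4 MUL src=r0,r2 held:RD_PORT  <A:1 Mu:1 Ld:0 B:1 rd:1 wr:0>
#5 ALU src=r0,r0 held:WR_PORT  <A:1 Mu:1 Ld:0 B:1 rd:1 wr:0>
#6 MUL src=r2,r2 held:WR_PORT  <A:1 Mu:1 Ld:0 B:1 rd:1 wr:0>
#7 MEM src=r2 held:FU  <A:1 Mu:1 Ld:0 B:1 rd:1 wr:0>

issued = [0, 1, 3]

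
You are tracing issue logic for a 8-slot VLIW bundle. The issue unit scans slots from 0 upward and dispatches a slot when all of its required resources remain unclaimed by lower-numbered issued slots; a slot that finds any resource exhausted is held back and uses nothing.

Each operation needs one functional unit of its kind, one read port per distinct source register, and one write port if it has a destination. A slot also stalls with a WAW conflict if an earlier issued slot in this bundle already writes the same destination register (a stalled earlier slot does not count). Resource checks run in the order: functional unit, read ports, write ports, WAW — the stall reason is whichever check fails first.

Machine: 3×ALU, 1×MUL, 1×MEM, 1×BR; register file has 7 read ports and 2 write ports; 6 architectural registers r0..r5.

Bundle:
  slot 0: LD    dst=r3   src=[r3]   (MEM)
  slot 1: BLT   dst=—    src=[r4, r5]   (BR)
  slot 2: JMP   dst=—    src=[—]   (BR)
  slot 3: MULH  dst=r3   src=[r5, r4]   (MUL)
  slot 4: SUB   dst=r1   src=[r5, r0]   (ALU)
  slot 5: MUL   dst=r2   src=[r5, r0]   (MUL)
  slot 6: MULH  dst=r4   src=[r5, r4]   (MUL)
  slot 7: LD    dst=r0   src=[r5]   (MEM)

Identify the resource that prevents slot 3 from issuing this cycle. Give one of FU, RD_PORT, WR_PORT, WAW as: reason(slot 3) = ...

reason(slot 3) = WAW

slot 0 (MEM): ISSUE — free A3,Mu1,Ld0,B1 rp6 wp1
slot 1 (BR): ISSUE — free A3,Mu1,Ld0,B0 rp4 wp1
slot 2 (BR): stall FU — free A3,Mu1,Ld0,B0 rp4 wp1
slot 3 (MUL): stall WAW — free A3,Mu1,Ld0,B0 rp4 wp1
slot 4 (ALU): ISSUE — free A2,Mu1,Ld0,B0 rp2 wp0
slot 5 (MUL): stall WR_PORT — free A2,Mu1,Ld0,B0 rp2 wp0
slot 6 (MUL): stall WR_PORT — free A2,Mu1,Ld0,B0 rp2 wp0
slot 7 (MEM): stall FU — free A2,Mu1,Ld0,B0 rp2 wp0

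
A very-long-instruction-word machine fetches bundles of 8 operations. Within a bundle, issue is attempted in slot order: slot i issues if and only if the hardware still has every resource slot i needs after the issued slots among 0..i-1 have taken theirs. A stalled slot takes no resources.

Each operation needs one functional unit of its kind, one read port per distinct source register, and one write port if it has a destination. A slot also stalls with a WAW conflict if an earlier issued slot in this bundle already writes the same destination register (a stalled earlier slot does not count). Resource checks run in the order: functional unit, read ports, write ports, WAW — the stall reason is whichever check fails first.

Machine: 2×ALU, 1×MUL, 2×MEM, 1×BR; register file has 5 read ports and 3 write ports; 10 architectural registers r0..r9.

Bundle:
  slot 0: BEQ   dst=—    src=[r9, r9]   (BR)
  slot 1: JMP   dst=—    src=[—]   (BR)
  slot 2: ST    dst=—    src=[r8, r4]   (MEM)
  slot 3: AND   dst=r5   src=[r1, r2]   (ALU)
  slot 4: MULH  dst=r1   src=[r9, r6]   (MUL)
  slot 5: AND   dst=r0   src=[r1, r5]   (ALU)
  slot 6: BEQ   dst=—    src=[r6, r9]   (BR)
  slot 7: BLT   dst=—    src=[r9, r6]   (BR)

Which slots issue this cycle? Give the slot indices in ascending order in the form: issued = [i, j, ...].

[0] BR needs rd=1 wr=0: ok; after: ALU=2 MUL=1 MEM=2 BR=0, R=4, W=3
[1] BR needs rd=0 wr=0: FU; after: ALU=2 MUL=1 MEM=2 BR=0, R=4, W=3
[2] MEM needs rd=2 wr=0: ok; after: ALU=2 MUL=1 MEM=1 BR=0, R=2, W=3
[3] ALU needs rd=2 wr=1: ok; after: ALU=1 MUL=1 MEM=1 BR=0, R=0, W=2
[4] MUL needs rd=2 wr=1: RD_PORT; after: ALU=1 MUL=1 MEM=1 BR=0, R=0, W=2
[5] ALU needs rd=2 wr=1: RD_PORT; after: ALU=1 MUL=1 MEM=1 BR=0, R=0, W=2
[6] BR needs rd=2 wr=0: FU; after: ALU=1 MUL=1 MEM=1 BR=0, R=0, W=2
[7] BR needs rd=2 wr=0: FU; after: ALU=1 MUL=1 MEM=1 BR=0, R=0, W=2

issued = [0, 2, 3]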